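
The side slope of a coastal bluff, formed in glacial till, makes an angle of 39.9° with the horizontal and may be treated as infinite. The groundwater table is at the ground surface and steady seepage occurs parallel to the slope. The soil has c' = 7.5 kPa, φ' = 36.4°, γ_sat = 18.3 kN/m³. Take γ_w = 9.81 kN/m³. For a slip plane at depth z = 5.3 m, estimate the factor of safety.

With seepage parallel to the slope and the water table at the surface, the effective normal stress on the slip plane uses the buoyant unit weight γ' = γ_sat − γ_w while the driving shear stress uses γ_sat:
FS = [c' + γ' z cos²β tanφ'] / [γ_sat z sinβ cosβ]
γ' = 18.3 − 9.81 = 8.49 kN/m³
Numerator = 7.5 + 8.49·5.3·cos²39.9°·tan36.4° = 7.5 + 8.49·5.3·0.5885·0.7373 = 27.025 kPa
Denominator = 18.3·5.3·sin39.9°·cos39.9° = 18.3·5.3·0.6414·0.7672 = 47.729 kPa
FS = 27.025 / 47.729 = 0.566

FS = 0.57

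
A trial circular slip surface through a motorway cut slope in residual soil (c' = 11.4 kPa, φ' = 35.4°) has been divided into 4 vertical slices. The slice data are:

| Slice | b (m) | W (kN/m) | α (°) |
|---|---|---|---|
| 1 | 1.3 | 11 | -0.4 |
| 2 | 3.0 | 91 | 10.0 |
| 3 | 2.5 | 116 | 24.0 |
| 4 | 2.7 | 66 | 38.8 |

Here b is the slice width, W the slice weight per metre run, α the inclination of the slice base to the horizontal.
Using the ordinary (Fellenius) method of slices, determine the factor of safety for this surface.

Ordinary method of slices: FS = Σ[c'·Δl_i + (W_i cosα_i)·tanφ'] / Σ W_i sinα_i, with Δl_i = b_i / cosα_i.
Slice 1: Δl = 1.3/cos(-0.4°) = 1.300 m; N'_1 = 11·cos(-0.4°) = 11.0; c'Δl = 14.82; W sinα = -0.1
Slice 2: Δl = 3.0/cos10.0° = 3.046 m; N'_2 = 91·cos10.0° = 89.6; c'Δl = 34.73; W sinα = 15.8
Slice 3: Δl = 2.5/cos24.0° = 2.737 m; N'_3 = 116·cos24.0° = 106.0; c'Δl = 31.20; W sinα = 47.2
Slice 4: Δl = 2.7/cos38.8° = 3.464 m; N'_4 = 66·cos38.8° = 51.4; c'Δl = 39.50; W sinα = 41.4
Σc'Δl = 120.2 kN/m; ΣN' = 258.0 kN/m; ΣW sinα = 104.3 kN/m
Resisting = 120.2 + 258.0·tan35.4° = 120.2 + 183.4 = 303.6 kN/m
FS = 303.6 / 104.3 = 2.912

FS = 2.91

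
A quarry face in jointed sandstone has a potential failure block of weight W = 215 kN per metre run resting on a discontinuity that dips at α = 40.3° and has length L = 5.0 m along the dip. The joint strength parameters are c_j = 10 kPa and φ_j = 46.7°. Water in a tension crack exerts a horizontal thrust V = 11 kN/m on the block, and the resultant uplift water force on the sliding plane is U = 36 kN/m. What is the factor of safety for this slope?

FS = 1.21

Resolving the block weight along and normal to the plane and applying the Mohr–Coulomb strength on the joint:
N' = W cosα − U − V sinα = 215·cos40.3° − 36 − 11·sin40.3° = 120.9 kN/m
Driving force T = W sinα + V cosα = 215·sin40.3° + 11·cos40.3° = 147.4 kN/m
Resisting force R = c_j·L + N'·tanφ_j = 10·5.0 + 120.9·tan46.7° = 50.0 + 128.3 = 178.3 kN/m
FS = R / T = 178.3 / 147.4 = 1.209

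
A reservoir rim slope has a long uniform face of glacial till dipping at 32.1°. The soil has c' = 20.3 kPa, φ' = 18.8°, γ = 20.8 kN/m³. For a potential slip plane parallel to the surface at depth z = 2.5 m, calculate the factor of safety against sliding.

For an infinite slope with a slip plane parallel to the surface (no pore pressure): FS = [c' + γz cos²β tanφ'] / [γz sinβ cosβ].
γz = 20.8·2.5 = 52.00 kN/m²
Numerator = 20.3 + 52.00·cos²32.1°·tan18.8° = 20.3 + 52.00·0.7176·0.3404 = 33.003 kPa
Denominator = 52.00·sin32.1°·cos32.1° = 52.00·0.5314·0.8471 = 23.408 kPa
FS = 33.003 / 23.408 = 1.410

FS = 1.41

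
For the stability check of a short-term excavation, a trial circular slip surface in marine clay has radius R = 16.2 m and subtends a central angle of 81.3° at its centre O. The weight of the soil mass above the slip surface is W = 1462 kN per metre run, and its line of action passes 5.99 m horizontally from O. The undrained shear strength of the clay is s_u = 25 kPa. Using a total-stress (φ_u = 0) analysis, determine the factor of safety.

Taking moments about the centre O, the resisting moment is provided by the undrained shear strength acting along the arc:
Arc length L_a = R·θ = 16.2·(81.3°·π/180) = 16.2·1.4190 = 22.99 m
M_R = s_u·L_a·R = 25·22.99·16.2 = 9309.7 kN·m/m
M_D = W·d = 1462·5.99 = 8757.4 kN·m/m
FS = M_R / M_D = 9309.7 / 8757.4 = 1.063

FS = 1.06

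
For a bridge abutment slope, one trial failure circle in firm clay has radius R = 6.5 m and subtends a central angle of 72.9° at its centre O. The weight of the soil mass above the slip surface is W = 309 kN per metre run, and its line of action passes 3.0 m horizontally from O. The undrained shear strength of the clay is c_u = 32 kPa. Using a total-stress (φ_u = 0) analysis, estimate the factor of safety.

FS = 1.86

Taking moments about the centre O, the resisting moment is provided by the undrained shear strength acting along the arc:
Arc length L_a = R·θ = 6.5·(72.9°·π/180) = 6.5·1.2723 = 8.27 m
M_R = c_u·L_a·R = 32·8.27·6.5 = 1720.2 kN·m/m
M_D = W·d = 309·3.0 = 927.0 kN·m/m
FS = M_R / M_D = 1720.2 / 927.0 = 1.856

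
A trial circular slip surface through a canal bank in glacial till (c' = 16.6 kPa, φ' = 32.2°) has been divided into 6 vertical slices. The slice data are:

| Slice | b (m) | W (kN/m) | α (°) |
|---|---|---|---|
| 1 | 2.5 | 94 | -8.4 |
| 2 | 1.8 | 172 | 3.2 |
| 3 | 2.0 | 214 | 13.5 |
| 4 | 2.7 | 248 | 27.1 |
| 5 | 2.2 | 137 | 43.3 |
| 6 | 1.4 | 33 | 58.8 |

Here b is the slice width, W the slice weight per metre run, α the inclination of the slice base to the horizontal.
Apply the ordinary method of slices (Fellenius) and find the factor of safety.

Ordinary method of slices: FS = Σ[c'·Δl_i + (W_i cosα_i)·tanφ'] / Σ W_i sinα_i, with Δl_i = b_i / cosα_i.
Slice 1: Δl = 2.5/cos(-8.4°) = 2.527 m; N'_1 = 94·cos(-8.4°) = 93.0; c'Δl = 41.95; W sinα = -13.7
Slice 2: Δl = 1.8/cos3.2° = 1.803 m; N'_2 = 172·cos3.2° = 171.7; c'Δl = 29.93; W sinα = 9.6
Slice 3: Δl = 2.0/cos13.5° = 2.057 m; N'_3 = 214·cos13.5° = 208.1; c'Δl = 34.14; W sinα = 50.0
Slice 4: Δl = 2.7/cos27.1° = 3.033 m; N'_4 = 248·cos27.1° = 220.8; c'Δl = 50.35; W sinα = 113.0
Slice 5: Δl = 2.2/cos43.3° = 3.023 m; N'_5 = 137·cos43.3° = 99.7; c'Δl = 50.18; W sinα = 94.0
Slice 6: Δl = 1.4/cos58.8° = 2.703 m; N'_6 = 33·cos58.8° = 17.1; c'Δl = 44.86; W sinα = 28.2
Σc'Δl = 251.4 kN/m; ΣN' = 810.4 kN/m; ΣW sinα = 281.0 kN/m
Resisting = 251.4 + 810.4·tan32.2° = 251.4 + 510.3 = 761.7 kN/m
FS = 761.7 / 281.0 = 2.711

FS = 2.71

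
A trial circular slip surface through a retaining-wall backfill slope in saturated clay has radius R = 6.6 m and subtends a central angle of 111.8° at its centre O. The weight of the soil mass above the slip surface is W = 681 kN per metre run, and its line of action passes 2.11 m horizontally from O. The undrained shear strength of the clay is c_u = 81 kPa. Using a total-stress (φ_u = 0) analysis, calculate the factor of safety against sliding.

FS = 4.79

Taking moments about the centre O, the resisting moment is provided by the undrained shear strength acting along the arc:
Arc length L_a = R·θ = 6.6·(111.8°·π/180) = 6.6·1.9513 = 12.88 m
M_R = c_u·L_a·R = 81·12.88·6.6 = 6884.8 kN·m/m
M_D = W·d = 681·2.11 = 1436.9 kN·m/m
FS = M_R / M_D = 6884.8 / 1436.9 = 4.791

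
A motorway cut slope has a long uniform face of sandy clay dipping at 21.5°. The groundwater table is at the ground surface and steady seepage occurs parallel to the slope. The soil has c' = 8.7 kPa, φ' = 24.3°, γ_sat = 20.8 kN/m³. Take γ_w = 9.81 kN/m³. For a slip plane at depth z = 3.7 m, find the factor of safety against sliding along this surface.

FS = 0.94

With seepage parallel to the slope and the water table at the surface, the effective normal stress on the slip plane uses the buoyant unit weight γ' = γ_sat − γ_w while the driving shear stress uses γ_sat:
FS = [c' + γ' z cos²β tanφ'] / [γ_sat z sinβ cosβ]
γ' = 20.8 − 9.81 = 10.99 kN/m³
Numerator = 8.7 + 10.99·3.7·cos²21.5°·tan24.3° = 8.7 + 10.99·3.7·0.8657·0.4515 = 24.594 kPa
Denominator = 20.8·3.7·sin21.5°·cos21.5° = 20.8·3.7·0.3665·0.9304 = 26.243 kPa
FS = 24.594 / 26.243 = 0.937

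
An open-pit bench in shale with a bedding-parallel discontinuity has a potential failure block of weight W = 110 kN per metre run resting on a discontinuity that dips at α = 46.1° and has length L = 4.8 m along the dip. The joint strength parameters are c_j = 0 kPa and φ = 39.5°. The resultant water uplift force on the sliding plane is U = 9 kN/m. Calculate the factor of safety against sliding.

FS = 0.70

Resolving the block weight along and normal to the plane and applying the Mohr–Coulomb strength on the joint:
N' = W cosα − U = 110·cos46.1° − 9 = 67.3 kN/m
Driving force T = W sinα = 110·sin46.1° = 79.3 kN/m
Resisting force R = c_j·L + N'·tanφ = 0·4.8 + 67.3·tan39.5° = 0.0 + 55.5 = 55.5 kN/m
FS = R / T = 55.5 / 79.3 = 0.700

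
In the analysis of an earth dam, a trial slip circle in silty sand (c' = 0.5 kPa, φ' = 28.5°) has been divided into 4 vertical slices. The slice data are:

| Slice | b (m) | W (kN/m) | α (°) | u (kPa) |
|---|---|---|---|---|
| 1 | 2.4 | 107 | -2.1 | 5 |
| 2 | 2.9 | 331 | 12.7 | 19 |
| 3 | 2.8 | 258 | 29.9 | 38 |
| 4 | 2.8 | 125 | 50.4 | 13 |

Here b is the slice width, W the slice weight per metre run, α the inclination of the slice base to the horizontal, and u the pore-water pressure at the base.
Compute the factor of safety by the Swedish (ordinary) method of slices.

Ordinary method of slices: FS = Σ[c'·Δl_i + (W_i cosα_i − u_i·Δl_i)·tanφ'] / Σ W_i sinα_i, with Δl_i = b_i / cosα_i.
Slice 1: Δl = 2.4/cos(-2.1°) = 2.402 m; N'_1 = 107·cos(-2.1°) − 5·2.402 = 94.9; c'Δl = 1.20; W sinα = -3.9
Slice 2: Δl = 2.9/cos12.7° = 2.973 m; N'_2 = 331·cos12.7° − 19·2.973 = 266.4; c'Δl = 1.49; W sinα = 72.8
Slice 3: Δl = 2.8/cos29.9° = 3.230 m; N'_3 = 258·cos29.9° − 38·3.230 = 100.9; c'Δl = 1.61; W sinα = 128.6
Slice 4: Δl = 2.8/cos50.4° = 4.393 m; N'_4 = 125·cos50.4° − 13·4.393 = 22.6; c'Δl = 2.20; W sinα = 96.3
Σc'Δl = 6.5 kN/m; ΣN' = 484.8 kN/m; ΣW sinα = 293.8 kN/m
Resisting = 6.5 + 484.8·tan28.5° = 6.5 + 263.2 = 269.7 kN/m
FS = 269.7 / 293.8 = 0.918

FS = 0.92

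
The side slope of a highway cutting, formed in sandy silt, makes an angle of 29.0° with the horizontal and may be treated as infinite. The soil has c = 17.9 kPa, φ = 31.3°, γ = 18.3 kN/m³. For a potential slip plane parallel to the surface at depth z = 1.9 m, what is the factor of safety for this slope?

FS = 2.31

For an infinite slope with a slip plane parallel to the surface (no pore pressure): FS = [c + γz cos²β tanφ] / [γz sinβ cosβ].
γz = 18.3·1.9 = 34.77 kN/m²
Numerator = 17.9 + 34.77·cos²29.0°·tan31.3° = 17.9 + 34.77·0.7650·0.6080 = 34.072 kPa
Denominator = 34.77·sin29.0°·cos29.0° = 34.77·0.4848·0.8746 = 14.743 kPa
FS = 34.072 / 14.743 = 2.311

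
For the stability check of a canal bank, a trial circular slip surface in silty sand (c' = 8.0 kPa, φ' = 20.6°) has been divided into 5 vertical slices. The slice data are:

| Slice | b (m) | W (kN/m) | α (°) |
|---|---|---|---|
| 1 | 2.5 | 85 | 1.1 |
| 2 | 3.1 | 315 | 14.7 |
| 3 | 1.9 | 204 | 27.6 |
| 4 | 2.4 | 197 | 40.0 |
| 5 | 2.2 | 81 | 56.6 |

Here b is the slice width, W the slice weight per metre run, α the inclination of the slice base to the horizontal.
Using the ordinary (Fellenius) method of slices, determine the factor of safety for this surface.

FS = 1.10

Ordinary method of slices: FS = Σ[c'·Δl_i + (W_i cosα_i)·tanφ'] / Σ W_i sinα_i, with Δl_i = b_i / cosα_i.
Slice 1: Δl = 2.5/cos1.1° = 2.500 m; N'_1 = 85·cos1.1° = 85.0; c'Δl = 20.00; W sinα = 1.6
Slice 2: Δl = 3.1/cos14.7° = 3.205 m; N'_2 = 315·cos14.7° = 304.7; c'Δl = 25.64; W sinα = 79.9
Slice 3: Δl = 1.9/cos27.6° = 2.144 m; N'_3 = 204·cos27.6° = 180.8; c'Δl = 17.15; W sinα = 94.5
Slice 4: Δl = 2.4/cos40.0° = 3.133 m; N'_4 = 197·cos40.0° = 150.9; c'Δl = 25.06; W sinα = 126.6
Slice 5: Δl = 2.2/cos56.6° = 3.997 m; N'_5 = 81·cos56.6° = 44.6; c'Δl = 31.97; W sinα = 67.6
Σc'Δl = 119.8 kN/m; ΣN' = 766.0 kN/m; ΣW sinα = 370.3 kN/m
Resisting = 119.8 + 766.0·tan20.6° = 119.8 + 287.9 = 407.7 kN/m
FS = 407.7 / 370.3 = 1.101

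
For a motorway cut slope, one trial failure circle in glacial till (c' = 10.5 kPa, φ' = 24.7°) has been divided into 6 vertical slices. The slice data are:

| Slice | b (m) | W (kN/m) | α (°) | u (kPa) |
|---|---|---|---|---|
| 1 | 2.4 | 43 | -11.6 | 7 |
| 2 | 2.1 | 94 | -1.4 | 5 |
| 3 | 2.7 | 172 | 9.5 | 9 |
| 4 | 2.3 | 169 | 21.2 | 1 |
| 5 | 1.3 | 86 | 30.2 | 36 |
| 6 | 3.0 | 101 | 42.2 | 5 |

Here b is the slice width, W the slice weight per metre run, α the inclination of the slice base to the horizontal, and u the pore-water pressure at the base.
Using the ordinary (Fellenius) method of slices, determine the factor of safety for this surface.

FS = 2.02

Ordinary method of slices: FS = Σ[c'·Δl_i + (W_i cosα_i − u_i·Δl_i)·tanφ'] / Σ W_i sinα_i, with Δl_i = b_i / cosα_i.
Slice 1: Δl = 2.4/cos(-11.6°) = 2.450 m; N'_1 = 43·cos(-11.6°) − 7·2.450 = 25.0; c'Δl = 25.73; W sinα = -8.6
Slice 2: Δl = 2.1/cos(-1.4°) = 2.101 m; N'_2 = 94·cos(-1.4°) − 5·2.101 = 83.5; c'Δl = 22.06; W sinα = -2.3
Slice 3: Δl = 2.7/cos9.5° = 2.738 m; N'_3 = 172·cos9.5° − 9·2.738 = 145.0; c'Δl = 28.74; W sinα = 28.4
Slice 4: Δl = 2.3/cos21.2° = 2.467 m; N'_4 = 169·cos21.2° − 1·2.467 = 155.1; c'Δl = 25.90; W sinα = 61.1
Slice 5: Δl = 1.3/cos30.2° = 1.504 m; N'_5 = 86·cos30.2° − 36·1.504 = 20.2; c'Δl = 15.79; W sinα = 43.3
Slice 6: Δl = 3.0/cos42.2° = 4.050 m; N'_6 = 101·cos42.2° − 5·4.050 = 54.6; c'Δl = 42.52; W sinα = 67.8
Σc'Δl = 160.7 kN/m; ΣN' = 483.3 kN/m; ΣW sinα = 189.7 kN/m
Resisting = 160.7 + 483.3·tan24.7° = 160.7 + 222.3 = 383.0 kN/m
FS = 383.0 / 189.7 = 2.020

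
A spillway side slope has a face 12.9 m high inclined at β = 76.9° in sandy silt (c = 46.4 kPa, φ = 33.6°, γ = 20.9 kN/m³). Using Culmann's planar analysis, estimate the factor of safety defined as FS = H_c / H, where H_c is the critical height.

H_c = (4c/γ) · sinβ cosφ / [1 − cos(β − φ)]
    = (4·46.4/20.9) · sin76.9°·cos33.6° / [1 − cos43.3°]
    = 8.880 · 0.8112 / 0.2722 = 26.46 m
FS = H_c / H = 26.46 / 12.9 = 2.051

FS = 2.05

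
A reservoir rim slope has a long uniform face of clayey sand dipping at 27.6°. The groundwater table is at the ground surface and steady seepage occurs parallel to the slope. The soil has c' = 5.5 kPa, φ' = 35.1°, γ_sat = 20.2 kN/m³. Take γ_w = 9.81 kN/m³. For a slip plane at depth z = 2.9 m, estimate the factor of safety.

With seepage parallel to the slope and the water table at the surface, the effective normal stress on the slip plane uses the buoyant unit weight γ' = γ_sat − γ_w while the driving shear stress uses γ_sat:
FS = [c' + γ' z cos²β tanφ'] / [γ_sat z sinβ cosβ]
γ' = 20.2 − 9.81 = 10.39 kN/m³
Numerator = 5.5 + 10.39·2.9·cos²27.6°·tan35.1° = 5.5 + 10.39·2.9·0.7854·0.7028 = 22.131 kPa
Denominator = 20.2·2.9·sin27.6°·cos27.6° = 20.2·2.9·0.4633·0.8862 = 24.051 kPa
FS = 22.131 / 24.051 = 0.920

FS = 0.92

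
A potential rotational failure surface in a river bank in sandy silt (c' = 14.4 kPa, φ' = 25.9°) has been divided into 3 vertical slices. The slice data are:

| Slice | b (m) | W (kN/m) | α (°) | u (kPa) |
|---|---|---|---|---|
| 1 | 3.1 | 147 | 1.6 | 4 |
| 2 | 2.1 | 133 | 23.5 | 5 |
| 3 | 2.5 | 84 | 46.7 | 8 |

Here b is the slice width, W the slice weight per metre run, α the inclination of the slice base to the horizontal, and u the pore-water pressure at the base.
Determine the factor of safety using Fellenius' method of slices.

Ordinary method of slices: FS = Σ[c'·Δl_i + (W_i cosα_i − u_i·Δl_i)·tanφ'] / Σ W_i sinα_i, with Δl_i = b_i / cosα_i.
Slice 1: Δl = 3.1/cos1.6° = 3.101 m; N'_1 = 147·cos1.6° − 4·3.101 = 134.5; c'Δl = 44.66; W sinα = 4.1
Slice 2: Δl = 2.1/cos23.5° = 2.290 m; N'_2 = 133·cos23.5° − 5·2.290 = 110.5; c'Δl = 32.97; W sinα = 53.0
Slice 3: Δl = 2.5/cos46.7° = 3.645 m; N'_3 = 84·cos46.7° − 8·3.645 = 28.4; c'Δl = 52.49; W sinα = 61.1
Σc'Δl = 130.1 kN/m; ΣN' = 273.5 kN/m; ΣW sinα = 118.3 kN/m
Resisting = 130.1 + 273.5·tan25.9° = 130.1 + 132.8 = 262.9 kN/m
FS = 262.9 / 118.3 = 2.223

FS = 2.22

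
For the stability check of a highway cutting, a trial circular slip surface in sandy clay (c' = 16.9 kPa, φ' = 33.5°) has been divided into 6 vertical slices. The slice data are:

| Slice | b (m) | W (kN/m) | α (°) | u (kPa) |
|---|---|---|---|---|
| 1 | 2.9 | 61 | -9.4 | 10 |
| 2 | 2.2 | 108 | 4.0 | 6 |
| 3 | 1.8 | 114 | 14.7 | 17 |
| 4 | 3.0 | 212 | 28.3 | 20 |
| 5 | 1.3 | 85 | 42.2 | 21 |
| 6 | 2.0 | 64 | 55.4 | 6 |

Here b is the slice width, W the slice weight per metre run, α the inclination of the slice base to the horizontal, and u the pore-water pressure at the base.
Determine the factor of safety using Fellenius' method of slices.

Ordinary method of slices: FS = Σ[c'·Δl_i + (W_i cosα_i − u_i·Δl_i)·tanφ'] / Σ W_i sinα_i, with Δl_i = b_i / cosα_i.
Slice 1: Δl = 2.9/cos(-9.4°) = 2.939 m; N'_1 = 61·cos(-9.4°) − 10·2.939 = 30.8; c'Δl = 49.68; W sinα = -10.0
Slice 2: Δl = 2.2/cos4.0° = 2.205 m; N'_2 = 108·cos4.0° − 6·2.205 = 94.5; c'Δl = 37.27; W sinα = 7.5
Slice 3: Δl = 1.8/cos14.7° = 1.861 m; N'_3 = 114·cos14.7° − 17·1.861 = 78.6; c'Δl = 31.45; W sinα = 28.9
Slice 4: Δl = 3.0/cos28.3° = 3.407 m; N'_4 = 212·cos28.3° − 20·3.407 = 118.5; c'Δl = 57.58; W sinα = 100.5
Slice 5: Δl = 1.3/cos42.2° = 1.755 m; N'_5 = 85·cos42.2° − 21·1.755 = 26.1; c'Δl = 29.66; W sinα = 57.1
Slice 6: Δl = 2.0/cos55.4° = 3.522 m; N'_6 = 64·cos55.4° − 6·3.522 = 15.2; c'Δl = 59.52; W sinα = 52.7
Σc'Δl = 265.2 kN/m; ΣN' = 363.8 kN/m; ΣW sinα = 236.8 kN/m
Resisting = 265.2 + 363.8·tan33.5° = 265.2 + 240.8 = 505.9 kN/m
FS = 505.9 / 236.8 = 2.137

FS = 2.14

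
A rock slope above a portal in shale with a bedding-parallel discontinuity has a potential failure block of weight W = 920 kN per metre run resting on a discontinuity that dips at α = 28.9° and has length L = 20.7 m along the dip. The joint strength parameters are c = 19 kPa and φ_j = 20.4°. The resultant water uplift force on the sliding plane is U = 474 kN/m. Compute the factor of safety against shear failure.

Resolving the block weight along and normal to the plane and applying the Mohr–Coulomb strength on the joint:
N' = W cosα − U = 920·cos28.9° − 474 = 331.4 kN/m
Driving force T = W sinα = 920·sin28.9° = 444.6 kN/m
Resisting force R = c·L + N'·tanφ_j = 19·20.7 + 331.4·tan20.4° = 393.3 + 123.3 = 516.6 kN/m
FS = R / T = 516.6 / 444.6 = 1.162

FS = 1.16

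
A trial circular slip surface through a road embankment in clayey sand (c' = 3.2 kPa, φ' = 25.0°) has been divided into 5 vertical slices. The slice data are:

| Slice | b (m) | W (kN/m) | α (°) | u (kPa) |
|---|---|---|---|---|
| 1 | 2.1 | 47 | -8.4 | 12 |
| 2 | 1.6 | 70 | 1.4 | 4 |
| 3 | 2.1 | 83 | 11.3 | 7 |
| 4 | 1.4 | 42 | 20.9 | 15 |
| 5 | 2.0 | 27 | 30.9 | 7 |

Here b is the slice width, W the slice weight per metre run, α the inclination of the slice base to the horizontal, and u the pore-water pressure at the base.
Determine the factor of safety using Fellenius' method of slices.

FS = 2.81

Ordinary method of slices: FS = Σ[c'·Δl_i + (W_i cosα_i − u_i·Δl_i)·tanφ'] / Σ W_i sinα_i, with Δl_i = b_i / cosα_i.
Slice 1: Δl = 2.1/cos(-8.4°) = 2.123 m; N'_1 = 47·cos(-8.4°) − 12·2.123 = 21.0; c'Δl = 6.79; W sinα = -6.9
Slice 2: Δl = 1.6/cos1.4° = 1.600 m; N'_2 = 70·cos1.4° − 4·1.600 = 63.6; c'Δl = 5.12; W sinα = 1.7
Slice 3: Δl = 2.1/cos11.3° = 2.142 m; N'_3 = 83·cos11.3° − 7·2.142 = 66.4; c'Δl = 6.85; W sinα = 16.3
Slice 4: Δl = 1.4/cos20.9° = 1.499 m; N'_4 = 42·cos20.9° − 15·1.499 = 16.8; c'Δl = 4.80; W sinα = 15.0
Slice 5: Δl = 2.0/cos30.9° = 2.331 m; N'_5 = 27·cos30.9° − 7·2.331 = 6.9; c'Δl = 7.46; W sinα = 13.9
Σc'Δl = 31.0 kN/m; ΣN' = 174.6 kN/m; ΣW sinα = 40.0 kN/m
Resisting = 31.0 + 174.6·tan25.0° = 31.0 + 81.4 = 112.4 kN/m
FS = 112.4 / 40.0 = 2.814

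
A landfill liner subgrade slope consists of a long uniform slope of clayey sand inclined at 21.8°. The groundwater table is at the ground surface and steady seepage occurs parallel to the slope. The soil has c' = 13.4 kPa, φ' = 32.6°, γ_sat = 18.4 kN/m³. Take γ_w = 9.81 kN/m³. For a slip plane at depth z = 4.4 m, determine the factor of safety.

FS = 1.23

With seepage parallel to the slope and the water table at the surface, the effective normal stress on the slip plane uses the buoyant unit weight γ' = γ_sat − γ_w while the driving shear stress uses γ_sat:
FS = [c' + γ' z cos²β tanφ'] / [γ_sat z sinβ cosβ]
γ' = 18.4 − 9.81 = 8.59 kN/m³
Numerator = 13.4 + 8.59·4.4·cos²21.8°·tan32.6° = 13.4 + 8.59·4.4·0.8621·0.6395 = 34.238 kPa
Denominator = 18.4·4.4·sin21.8°·cos21.8° = 18.4·4.4·0.3714·0.9285 = 27.916 kPa
FS = 34.238 / 27.916 = 1.226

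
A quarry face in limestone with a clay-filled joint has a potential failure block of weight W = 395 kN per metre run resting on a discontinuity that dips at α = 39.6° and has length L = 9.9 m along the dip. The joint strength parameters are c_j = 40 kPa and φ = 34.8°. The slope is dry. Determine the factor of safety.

Resolving the block weight along and normal to the plane and applying the Mohr–Coulomb strength on the joint:
N' = W cosα = 395·cos39.6° = 304.4 kN/m
Driving force T = W sinα = 395·sin39.6° = 251.8 kN/m
Resisting force R = c_j·L + N'·tanφ = 40·9.9 + 304.4·tan34.8° = 396.0 + 211.5 = 607.5 kN/m
FS = R / T = 607.5 / 251.8 = 2.413

FS = 2.41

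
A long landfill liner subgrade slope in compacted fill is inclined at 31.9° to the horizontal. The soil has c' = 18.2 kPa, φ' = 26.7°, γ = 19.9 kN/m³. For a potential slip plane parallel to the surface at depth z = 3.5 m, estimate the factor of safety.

For an infinite slope with a slip plane parallel to the surface (no pore pressure): FS = [c' + γz cos²β tanφ'] / [γz sinβ cosβ].
γz = 19.9·3.5 = 69.65 kN/m²
Numerator = 18.2 + 69.65·cos²31.9°·tan26.7° = 18.2 + 69.65·0.7208·0.5029 = 43.448 kPa
Denominator = 69.65·sin31.9°·cos31.9° = 69.65·0.5284·0.8490 = 31.247 kPa
FS = 43.448 / 31.247 = 1.390

FS = 1.39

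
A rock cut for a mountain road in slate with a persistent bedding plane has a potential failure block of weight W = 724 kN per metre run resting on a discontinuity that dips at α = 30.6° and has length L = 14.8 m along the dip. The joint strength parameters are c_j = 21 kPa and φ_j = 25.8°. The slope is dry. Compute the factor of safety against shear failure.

Resolving the block weight along and normal to the plane and applying the Mohr–Coulomb strength on the joint:
N' = W cosα = 724·cos30.6° = 623.2 kN/m
Driving force T = W sinα = 724·sin30.6° = 368.5 kN/m
Resisting force R = c_j·L + N'·tanφ_j = 21·14.8 + 623.2·tan25.8° = 310.8 + 301.3 = 612.1 kN/m
FS = R / T = 612.1 / 368.5 = 1.661

FS = 1.66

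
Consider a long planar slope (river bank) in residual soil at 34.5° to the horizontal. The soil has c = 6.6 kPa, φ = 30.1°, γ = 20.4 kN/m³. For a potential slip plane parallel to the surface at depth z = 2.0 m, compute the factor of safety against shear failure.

For an infinite slope with a slip plane parallel to the surface (no pore pressure): FS = [c + γz cos²β tanφ] / [γz sinβ cosβ].
γz = 20.4·2.0 = 40.80 kN/m²
Numerator = 6.6 + 40.80·cos²34.5°·tan30.1° = 6.6 + 40.80·0.6792·0.5797 = 22.663 kPa
Denominator = 40.80·sin34.5°·cos34.5° = 40.80·0.5664·0.8241 = 19.045 kPa
FS = 22.663 / 19.045 = 1.190

FS = 1.19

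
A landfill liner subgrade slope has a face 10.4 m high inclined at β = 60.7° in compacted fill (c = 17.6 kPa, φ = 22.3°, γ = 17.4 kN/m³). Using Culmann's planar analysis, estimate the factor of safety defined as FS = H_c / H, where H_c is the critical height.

H_c = (4c/γ) · sinβ cosφ / [1 − cos(β − φ)]
    = (4·17.6/17.4) · sin60.7°·cos22.3° / [1 − cos38.4°]
    = 4.046 · 0.8068 / 0.2163 = 15.09 m
FS = H_c / H = 15.09 / 10.4 = 1.451

FS = 1.45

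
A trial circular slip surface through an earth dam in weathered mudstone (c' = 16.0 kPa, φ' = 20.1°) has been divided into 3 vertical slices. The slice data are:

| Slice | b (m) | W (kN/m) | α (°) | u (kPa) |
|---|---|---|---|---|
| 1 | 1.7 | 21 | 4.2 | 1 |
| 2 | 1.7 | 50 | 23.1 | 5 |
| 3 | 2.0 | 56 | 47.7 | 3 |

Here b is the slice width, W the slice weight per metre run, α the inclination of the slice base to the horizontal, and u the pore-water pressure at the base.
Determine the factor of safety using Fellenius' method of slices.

FS = 2.16

Ordinary method of slices: FS = Σ[c'·Δl_i + (W_i cosα_i − u_i·Δl_i)·tanφ'] / Σ W_i sinα_i, with Δl_i = b_i / cosα_i.
Slice 1: Δl = 1.7/cos4.2° = 1.705 m; N'_1 = 21·cos4.2° − 1·1.705 = 19.2; c'Δl = 27.27; W sinα = 1.5
Slice 2: Δl = 1.7/cos23.1° = 1.848 m; N'_2 = 50·cos23.1° − 5·1.848 = 36.8; c'Δl = 29.57; W sinα = 19.6
Slice 3: Δl = 2.0/cos47.7° = 2.972 m; N'_3 = 56·cos47.7° − 3·2.972 = 28.8; c'Δl = 47.55; W sinα = 41.4
Σc'Δl = 104.4 kN/m; ΣN' = 84.8 kN/m; ΣW sinα = 62.6 kN/m
Resisting = 104.4 + 84.8·tan20.1° = 104.4 + 31.0 = 135.4 kN/m
FS = 135.4 / 62.6 = 2.164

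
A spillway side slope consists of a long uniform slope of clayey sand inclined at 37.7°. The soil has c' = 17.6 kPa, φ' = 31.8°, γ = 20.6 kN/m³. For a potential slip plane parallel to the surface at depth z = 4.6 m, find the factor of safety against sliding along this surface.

FS = 1.19

For an infinite slope with a slip plane parallel to the surface (no pore pressure): FS = [c' + γz cos²β tanφ'] / [γz sinβ cosβ].
γz = 20.6·4.6 = 94.76 kN/m²
Numerator = 17.6 + 94.76·cos²37.7°·tan31.8° = 17.6 + 94.76·0.6260·0.6200 = 54.382 kPa
Denominator = 94.76·sin37.7°·cos37.7° = 94.76·0.6115·0.7912 = 45.850 kPa
FS = 54.382 / 45.850 = 1.186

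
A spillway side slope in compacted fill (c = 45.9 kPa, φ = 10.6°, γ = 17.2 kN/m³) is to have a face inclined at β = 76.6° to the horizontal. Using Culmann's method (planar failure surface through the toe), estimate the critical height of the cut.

Culmann's analysis gives the critical failure plane at α_cr = (β + φ)/2 = (76.6 + 10.6)/2 = 43.6°, and the critical height
H_c = (4c/γ) · sinβ cosφ / [1 − cos(β − φ)]
    = (4·45.9/17.2) · sin76.6°·cos10.6° / [1 − cos(66.0°)]
    = 10.674 · 0.9728·0.9829 / [1 − 0.4067]
    = 10.674 · 0.9562 / 0.5933
    = 17.20 m

H_c = 17.20 m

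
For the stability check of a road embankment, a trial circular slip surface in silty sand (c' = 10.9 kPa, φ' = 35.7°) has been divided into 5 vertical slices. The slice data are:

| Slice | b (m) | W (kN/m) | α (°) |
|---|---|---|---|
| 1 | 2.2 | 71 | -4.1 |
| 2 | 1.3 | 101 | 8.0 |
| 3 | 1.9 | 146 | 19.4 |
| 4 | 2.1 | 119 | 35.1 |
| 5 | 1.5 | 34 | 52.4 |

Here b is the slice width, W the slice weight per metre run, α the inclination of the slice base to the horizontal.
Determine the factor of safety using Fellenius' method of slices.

FS = 2.76

Ordinary method of slices: FS = Σ[c'·Δl_i + (W_i cosα_i)·tanφ'] / Σ W_i sinα_i, with Δl_i = b_i / cosα_i.
Slice 1: Δl = 2.2/cos(-4.1°) = 2.206 m; N'_1 = 71·cos(-4.1°) = 70.8; c'Δl = 24.04; W sinα = -5.1
Slice 2: Δl = 1.3/cos8.0° = 1.313 m; N'_2 = 101·cos8.0° = 100.0; c'Δl = 14.31; W sinα = 14.1
Slice 3: Δl = 1.9/cos19.4° = 2.014 m; N'_3 = 146·cos19.4° = 137.7; c'Δl = 21.96; W sinα = 48.5
Slice 4: Δl = 2.1/cos35.1° = 2.567 m; N'_4 = 119·cos35.1° = 97.4; c'Δl = 27.98; W sinα = 68.4
Slice 5: Δl = 1.5/cos52.4° = 2.458 m; N'_5 = 34·cos52.4° = 20.7; c'Δl = 26.80; W sinα = 26.9
Σc'Δl = 115.1 kN/m; ΣN' = 426.7 kN/m; ΣW sinα = 152.8 kN/m
Resisting = 115.1 + 426.7·tan35.7° = 115.1 + 306.6 = 421.7 kN/m
FS = 421.7 / 152.8 = 2.759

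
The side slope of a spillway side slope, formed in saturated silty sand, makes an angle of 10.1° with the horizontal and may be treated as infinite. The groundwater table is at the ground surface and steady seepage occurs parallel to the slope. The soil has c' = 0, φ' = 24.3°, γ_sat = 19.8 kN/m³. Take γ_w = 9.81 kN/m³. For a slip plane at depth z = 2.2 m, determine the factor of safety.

FS = 1.28

With seepage parallel to the slope and the water table at the surface, the effective normal stress on the slip plane uses the buoyant unit weight γ' = γ_sat − γ_w while the driving shear stress uses γ_sat:
FS = [c' + γ' z cos²β tanφ'] / [γ_sat z sinβ cosβ]
(For c' = 0 this reduces to FS = (γ'/γ_sat)·tanφ'/tanβ.)
γ' = 19.8 − 9.81 = 9.99 kN/m³
Numerator = 0.0 + 9.99·2.2·cos²10.1°·tan24.3° = 0.0 + 9.99·2.2·0.9692·0.4515 = 9.618 kPa
Denominator = 19.8·2.2·sin10.1°·cos10.1° = 19.8·2.2·0.1754·0.9845 = 7.521 kPa
FS = 9.618 / 7.521 = 1.279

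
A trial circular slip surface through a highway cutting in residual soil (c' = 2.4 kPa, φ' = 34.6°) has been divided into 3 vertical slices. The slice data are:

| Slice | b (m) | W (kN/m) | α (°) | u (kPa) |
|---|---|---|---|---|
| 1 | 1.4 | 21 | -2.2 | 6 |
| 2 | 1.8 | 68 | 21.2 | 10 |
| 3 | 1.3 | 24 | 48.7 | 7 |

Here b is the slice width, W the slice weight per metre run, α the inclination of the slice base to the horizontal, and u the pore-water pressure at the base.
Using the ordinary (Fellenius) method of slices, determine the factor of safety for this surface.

FS = 1.27

Ordinary method of slices: FS = Σ[c'·Δl_i + (W_i cosα_i − u_i·Δl_i)·tanφ'] / Σ W_i sinα_i, with Δl_i = b_i / cosα_i.
Slice 1: Δl = 1.4/cos(-2.2°) = 1.401 m; N'_1 = 21·cos(-2.2°) − 6·1.401 = 12.6; c'Δl = 3.36; W sinα = -0.8
Slice 2: Δl = 1.8/cos21.2° = 1.931 m; N'_2 = 68·cos21.2° − 10·1.931 = 44.1; c'Δl = 4.63; W sinα = 24.6
Slice 3: Δl = 1.3/cos48.7° = 1.970 m; N'_3 = 24·cos48.7° − 7·1.970 = 2.1; c'Δl = 4.73; W sinα = 18.0
Σc'Δl = 12.7 kN/m; ΣN' = 58.7 kN/m; ΣW sinα = 41.8 kN/m
Resisting = 12.7 + 58.7·tan34.6° = 12.7 + 40.5 = 53.2 kN/m
FS = 53.2 / 41.8 = 1.273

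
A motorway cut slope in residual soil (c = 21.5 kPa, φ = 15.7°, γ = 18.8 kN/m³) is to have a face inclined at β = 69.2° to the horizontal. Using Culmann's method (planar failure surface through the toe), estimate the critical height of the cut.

Culmann's analysis gives the critical failure plane at α_cr = (β + φ)/2 = (69.2 + 15.7)/2 = 42.5°, and the critical height
H_c = (4c/γ) · sinβ cosφ / [1 − cos(β − φ)]
    = (4·21.5/18.8) · sin69.2°·cos15.7° / [1 − cos(53.5°)]
    = 4.574 · 0.9348·0.9627 / [1 − 0.5948]
    = 4.574 · 0.8999 / 0.4052
    = 10.16 m

H_c = 10.16 m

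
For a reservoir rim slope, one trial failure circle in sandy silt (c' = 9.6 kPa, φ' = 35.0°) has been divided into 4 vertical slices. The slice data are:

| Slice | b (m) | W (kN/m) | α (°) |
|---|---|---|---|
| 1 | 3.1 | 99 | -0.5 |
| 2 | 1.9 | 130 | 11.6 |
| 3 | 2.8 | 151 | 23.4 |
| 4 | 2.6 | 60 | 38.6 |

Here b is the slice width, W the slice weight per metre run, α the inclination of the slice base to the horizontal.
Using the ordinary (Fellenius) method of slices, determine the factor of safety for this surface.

Ordinary method of slices: FS = Σ[c'·Δl_i + (W_i cosα_i)·tanφ'] / Σ W_i sinα_i, with Δl_i = b_i / cosα_i.
Slice 1: Δl = 3.1/cos(-0.5°) = 3.100 m; N'_1 = 99·cos(-0.5°) = 99.0; c'Δl = 29.76; W sinα = -0.9
Slice 2: Δl = 1.9/cos11.6° = 1.940 m; N'_2 = 130·cos11.6° = 127.3; c'Δl = 18.62; W sinα = 26.1
Slice 3: Δl = 2.8/cos23.4° = 3.051 m; N'_3 = 151·cos23.4° = 138.6; c'Δl = 29.29; W sinα = 60.0
Slice 4: Δl = 2.6/cos38.6° = 3.327 m; N'_4 = 60·cos38.6° = 46.9; c'Δl = 31.94; W sinα = 37.4
Σc'Δl = 109.6 kN/m; ΣN' = 411.8 kN/m; ΣW sinα = 122.7 kN/m
Resisting = 109.6 + 411.8·tan35.0° = 109.6 + 288.4 = 398.0 kN/m
FS = 398.0 / 122.7 = 3.244

FS = 3.24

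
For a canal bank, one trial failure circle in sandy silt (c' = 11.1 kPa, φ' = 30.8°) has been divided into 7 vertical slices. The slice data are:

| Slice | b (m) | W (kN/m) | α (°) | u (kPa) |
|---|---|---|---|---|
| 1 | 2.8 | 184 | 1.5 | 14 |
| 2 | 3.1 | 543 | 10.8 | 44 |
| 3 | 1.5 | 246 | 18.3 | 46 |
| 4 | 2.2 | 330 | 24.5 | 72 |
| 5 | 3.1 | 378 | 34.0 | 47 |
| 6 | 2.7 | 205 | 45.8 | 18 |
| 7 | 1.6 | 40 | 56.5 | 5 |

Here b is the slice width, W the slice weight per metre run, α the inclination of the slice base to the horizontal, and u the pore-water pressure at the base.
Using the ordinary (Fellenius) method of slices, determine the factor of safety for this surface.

FS = 1.19

Ordinary method of slices: FS = Σ[c'·Δl_i + (W_i cosα_i − u_i·Δl_i)·tanφ'] / Σ W_i sinα_i, with Δl_i = b_i / cosα_i.
Slice 1: Δl = 2.8/cos1.5° = 2.801 m; N'_1 = 184·cos1.5° − 14·2.801 = 144.7; c'Δl = 31.09; W sinα = 4.8
Slice 2: Δl = 3.1/cos10.8° = 3.156 m; N'_2 = 543·cos10.8° − 44·3.156 = 394.5; c'Δl = 35.03; W sinα = 101.7
Slice 3: Δl = 1.5/cos18.3° = 1.580 m; N'_3 = 246·cos18.3° − 46·1.580 = 160.9; c'Δl = 17.54; W sinα = 77.2
Slice 4: Δl = 2.2/cos24.5° = 2.418 m; N'_4 = 330·cos24.5° − 72·2.418 = 126.2; c'Δl = 26.84; W sinα = 136.8
Slice 5: Δl = 3.1/cos34.0° = 3.739 m; N'_5 = 378·cos34.0° − 47·3.739 = 137.6; c'Δl = 41.51; W sinα = 211.4
Slice 6: Δl = 2.7/cos45.8° = 3.873 m; N'_6 = 205·cos45.8° − 18·3.873 = 73.2; c'Δl = 42.99; W sinα = 147.0
Slice 7: Δl = 1.6/cos56.5° = 2.899 m; N'_7 = 40·cos56.5° − 5·2.899 = 7.6; c'Δl = 32.18; W sinα = 33.4
Σc'Δl = 227.2 kN/m; ΣN' = 1044.8 kN/m; ΣW sinα = 712.4 kN/m
Resisting = 227.2 + 1044.8·tan30.8° = 227.2 + 622.8 = 850.0 kN/m
FS = 850.0 / 712.4 = 1.193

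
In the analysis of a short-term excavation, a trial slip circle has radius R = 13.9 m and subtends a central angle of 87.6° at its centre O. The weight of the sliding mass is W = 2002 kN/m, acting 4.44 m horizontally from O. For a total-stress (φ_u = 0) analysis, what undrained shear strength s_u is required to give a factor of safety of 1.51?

FS = s_u·L_a·R / (W·d), so s_u = FS·W·d / (L_a·R).
Arc length L_a = R·θ = 13.9·(87.6°·π/180) = 13.9·1.5289 = 21.25 m
s_u = 1.51·2002·4.44 / (21.25·13.9) = 13422.2 / 295.40 = 45.44 kPa

s_u = 45.4 kPa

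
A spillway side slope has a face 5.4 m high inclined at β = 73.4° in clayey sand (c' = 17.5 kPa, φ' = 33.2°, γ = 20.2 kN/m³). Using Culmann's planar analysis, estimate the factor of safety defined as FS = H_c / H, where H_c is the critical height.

H_c = (4c'/γ) · sinβ cosφ' / [1 − cos(β − φ')]
    = (4·17.5/20.2) · sin73.4°·cos33.2° / [1 − cos40.2°]
    = 3.465 · 0.8019 / 0.2362 = 11.76 m
FS = H_c / H = 11.76 / 5.4 = 2.179

FS = 2.18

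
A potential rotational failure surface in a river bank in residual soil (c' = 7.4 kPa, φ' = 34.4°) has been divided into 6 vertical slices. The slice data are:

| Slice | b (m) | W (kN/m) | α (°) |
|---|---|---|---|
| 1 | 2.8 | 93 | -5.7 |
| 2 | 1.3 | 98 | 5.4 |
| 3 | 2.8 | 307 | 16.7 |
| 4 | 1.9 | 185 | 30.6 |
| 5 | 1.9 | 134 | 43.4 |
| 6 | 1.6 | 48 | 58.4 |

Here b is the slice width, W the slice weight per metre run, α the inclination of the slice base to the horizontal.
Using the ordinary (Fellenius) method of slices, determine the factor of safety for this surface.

FS = 2.01

Ordinary method of slices: FS = Σ[c'·Δl_i + (W_i cosα_i)·tanφ'] / Σ W_i sinα_i, with Δl_i = b_i / cosα_i.
Slice 1: Δl = 2.8/cos(-5.7°) = 2.814 m; N'_1 = 93·cos(-5.7°) = 92.5; c'Δl = 20.82; W sinα = -9.2
Slice 2: Δl = 1.3/cos5.4° = 1.306 m; N'_2 = 98·cos5.4° = 97.6; c'Δl = 9.66; W sinα = 9.2
Slice 3: Δl = 2.8/cos16.7° = 2.923 m; N'_3 = 307·cos16.7° = 294.1; c'Δl = 21.63; W sinα = 88.2
Slice 4: Δl = 1.9/cos30.6° = 2.207 m; N'_4 = 185·cos30.6° = 159.2; c'Δl = 16.33; W sinα = 94.2
Slice 5: Δl = 1.9/cos43.4° = 2.615 m; N'_5 = 134·cos43.4° = 97.4; c'Δl = 19.35; W sinα = 92.1
Slice 6: Δl = 1.6/cos58.4° = 3.054 m; N'_6 = 48·cos58.4° = 25.2; c'Δl = 22.60; W sinα = 40.9
Σc'Δl = 110.4 kN/m; ΣN' = 765.9 kN/m; ΣW sinα = 315.3 kN/m
Resisting = 110.4 + 765.9·tan34.4° = 110.4 + 524.4 = 634.8 kN/m
FS = 634.8 / 315.3 = 2.013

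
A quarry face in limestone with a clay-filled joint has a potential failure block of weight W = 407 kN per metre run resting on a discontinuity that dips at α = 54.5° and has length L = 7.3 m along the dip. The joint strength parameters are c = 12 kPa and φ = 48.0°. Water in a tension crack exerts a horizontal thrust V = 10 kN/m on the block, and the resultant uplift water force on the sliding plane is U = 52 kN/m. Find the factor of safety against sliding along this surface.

FS = 0.84

Resolving the block weight along and normal to the plane and applying the Mohr–Coulomb strength on the joint:
N' = W cosα − U − V sinα = 407·cos54.5° − 52 − 10·sin54.5° = 176.2 kN/m
Driving force T = W sinα + V cosα = 407·sin54.5° + 10·cos54.5° = 337.2 kN/m
Resisting force R = c·L + N'·tanφ = 12·7.3 + 176.2·tan48.0° = 87.6 + 195.7 = 283.3 kN/m
FS = R / T = 283.3 / 337.2 = 0.840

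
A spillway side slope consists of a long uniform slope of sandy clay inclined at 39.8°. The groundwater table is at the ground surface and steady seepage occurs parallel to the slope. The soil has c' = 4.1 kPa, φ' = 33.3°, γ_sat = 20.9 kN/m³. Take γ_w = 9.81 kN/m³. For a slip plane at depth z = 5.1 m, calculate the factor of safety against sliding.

With seepage parallel to the slope and the water table at the surface, the effective normal stress on the slip plane uses the buoyant unit weight γ' = γ_sat − γ_w while the driving shear stress uses γ_sat:
FS = [c' + γ' z cos²β tanφ'] / [γ_sat z sinβ cosβ]
γ' = 20.9 − 9.81 = 11.09 kN/m³
Numerator = 4.1 + 11.09·5.1·cos²39.8°·tan33.3° = 4.1 + 11.09·5.1·0.5903·0.6569 = 26.030 kPa
Denominator = 20.9·5.1·sin39.8°·cos39.8° = 20.9·5.1·0.6401·0.7683 = 52.419 kPa
FS = 26.030 / 52.419 = 0.497

FS = 0.50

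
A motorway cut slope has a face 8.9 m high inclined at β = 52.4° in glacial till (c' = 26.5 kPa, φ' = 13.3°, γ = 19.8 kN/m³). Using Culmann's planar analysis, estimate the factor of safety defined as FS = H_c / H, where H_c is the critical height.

H_c = (4c'/γ) · sinβ cosφ' / [1 − cos(β − φ')]
    = (4·26.5/19.8) · sin52.4°·cos13.3° / [1 − cos39.1°]
    = 5.354 · 0.7710 / 0.2240 = 18.43 m
FS = H_c / H = 18.43 / 8.9 = 2.071

FS = 2.07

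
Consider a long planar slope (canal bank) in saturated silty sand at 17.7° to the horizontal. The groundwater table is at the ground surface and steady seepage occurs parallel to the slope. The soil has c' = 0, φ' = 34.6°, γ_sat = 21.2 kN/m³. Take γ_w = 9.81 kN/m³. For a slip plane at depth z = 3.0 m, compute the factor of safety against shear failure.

FS = 1.16

With seepage parallel to the slope and the water table at the surface, the effective normal stress on the slip plane uses the buoyant unit weight γ' = γ_sat − γ_w while the driving shear stress uses γ_sat:
FS = [c' + γ' z cos²β tanφ'] / [γ_sat z sinβ cosβ]
(For c' = 0 this reduces to FS = (γ'/γ_sat)·tanφ'/tanβ.)
γ' = 21.2 − 9.81 = 11.39 kN/m³
Numerator = 0.0 + 11.39·3.0·cos²17.7°·tan34.6° = 0.0 + 11.39·3.0·0.9076·0.6899 = 21.393 kPa
Denominator = 21.2·3.0·sin17.7°·cos17.7° = 21.2·3.0·0.3040·0.9527 = 18.421 kPa
FS = 21.393 / 18.421 = 1.161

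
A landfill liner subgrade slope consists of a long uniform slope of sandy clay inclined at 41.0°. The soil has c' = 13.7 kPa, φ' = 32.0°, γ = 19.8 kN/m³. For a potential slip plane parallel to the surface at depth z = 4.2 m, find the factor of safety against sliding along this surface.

For an infinite slope with a slip plane parallel to the surface (no pore pressure): FS = [c' + γz cos²β tanφ'] / [γz sinβ cosβ].
γz = 19.8·4.2 = 83.16 kN/m²
Numerator = 13.7 + 83.16·cos²41.0°·tan32.0° = 13.7 + 83.16·0.5696·0.6249 = 43.298 kPa
Denominator = 83.16·sin41.0°·cos41.0° = 83.16·0.6561·0.7547 = 41.175 kPa
FS = 43.298 / 41.175 = 1.052

FS = 1.05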